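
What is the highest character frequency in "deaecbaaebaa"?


Input: deaecbaaebaa
Character counts:
  'a': 5
  'b': 2
  'c': 1
  'd': 1
  'e': 3
Maximum frequency: 5

5


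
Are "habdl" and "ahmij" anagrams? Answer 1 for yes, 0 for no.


Strings: "habdl", "ahmij"
Sorted first:  abdhl
Sorted second: ahijm
Differ at position 1: 'b' vs 'h' => not anagrams

0


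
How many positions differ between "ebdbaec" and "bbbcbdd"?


Comparing "ebdbaec" and "bbbcbdd" position by position:
  Position 0: 'e' vs 'b' => DIFFER
  Position 1: 'b' vs 'b' => same
  Position 2: 'd' vs 'b' => DIFFER
  Position 3: 'b' vs 'c' => DIFFER
  Position 4: 'a' vs 'b' => DIFFER
  Position 5: 'e' vs 'd' => DIFFER
  Position 6: 'c' vs 'd' => DIFFER
Positions that differ: 6

6


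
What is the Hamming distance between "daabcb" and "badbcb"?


Comparing "daabcb" and "badbcb" position by position:
  Position 0: 'd' vs 'b' => differ
  Position 1: 'a' vs 'a' => same
  Position 2: 'a' vs 'd' => differ
  Position 3: 'b' vs 'b' => same
  Position 4: 'c' vs 'c' => same
  Position 5: 'b' vs 'b' => same
Total differences (Hamming distance): 2

2


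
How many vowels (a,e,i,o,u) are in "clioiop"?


Input: clioiop
Checking each character:
  'c' at position 0: consonant
  'l' at position 1: consonant
  'i' at position 2: vowel (running total: 1)
  'o' at position 3: vowel (running total: 2)
  'i' at position 4: vowel (running total: 3)
  'o' at position 5: vowel (running total: 4)
  'p' at position 6: consonant
Total vowels: 4

4


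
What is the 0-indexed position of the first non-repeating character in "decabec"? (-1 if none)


Input: decabec
Character frequencies:
  'a': 1
  'b': 1
  'c': 2
  'd': 1
  'e': 2
Scanning left to right for freq == 1:
  Position 0 ('d'): unique! => answer = 0

0


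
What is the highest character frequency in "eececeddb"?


Input: eececeddb
Character counts:
  'b': 1
  'c': 2
  'd': 2
  'e': 4
Maximum frequency: 4

4


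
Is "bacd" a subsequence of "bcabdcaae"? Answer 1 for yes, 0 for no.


Check if "bacd" is a subsequence of "bcabdcaae"
Greedy scan:
  Position 0 ('b'): matches sub[0] = 'b'
  Position 1 ('c'): no match needed
  Position 2 ('a'): matches sub[1] = 'a'
  Position 3 ('b'): no match needed
  Position 4 ('d'): no match needed
  Position 5 ('c'): matches sub[2] = 'c'
  Position 6 ('a'): no match needed
  Position 7 ('a'): no match needed
  Position 8 ('e'): no match needed
Only matched 3/4 characters => not a subsequence

0


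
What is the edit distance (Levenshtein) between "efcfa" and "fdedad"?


Computing edit distance: "efcfa" -> "fdedad"
DP table:
           f    d    e    d    a    d
      0    1    2    3    4    5    6
  e   1    1    2    2    3    4    5
  f   2    1    2    3    3    4    5
  c   3    2    2    3    4    4    5
  f   4    3    3    3    4    5    5
  a   5    4    4    4    4    4    5
Edit distance = dp[5][6] = 5

5


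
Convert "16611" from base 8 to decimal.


Input: "16611" in base 8
Positional expansion:
  Digit '1' (value 1) x 8^4 = 4096
  Digit '6' (value 6) x 8^3 = 3072
  Digit '6' (value 6) x 8^2 = 384
  Digit '1' (value 1) x 8^1 = 8
  Digit '1' (value 1) x 8^0 = 1
Sum = 7561

7561


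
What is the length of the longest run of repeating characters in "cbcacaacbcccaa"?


Input: "cbcacaacbcccaa"
Scanning for longest run:
  Position 1 ('b'): new char, reset run to 1
  Position 2 ('c'): new char, reset run to 1
  Position 3 ('a'): new char, reset run to 1
  Position 4 ('c'): new char, reset run to 1
  Position 5 ('a'): new char, reset run to 1
  Position 6 ('a'): continues run of 'a', length=2
  Position 7 ('c'): new char, reset run to 1
  Position 8 ('b'): new char, reset run to 1
  Position 9 ('c'): new char, reset run to 1
  Position 10 ('c'): continues run of 'c', length=2
  Position 11 ('c'): continues run of 'c', length=3
  Position 12 ('a'): new char, reset run to 1
  Position 13 ('a'): continues run of 'a', length=2
Longest run: 'c' with length 3

3


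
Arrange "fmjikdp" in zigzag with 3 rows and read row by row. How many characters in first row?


Zigzag "fmjikdp" into 3 rows:
Placing characters:
  'f' => row 0
  'm' => row 1
  'j' => row 2
  'i' => row 1
  'k' => row 0
  'd' => row 1
  'p' => row 2
Rows:
  Row 0: "fk"
  Row 1: "mid"
  Row 2: "jp"
First row length: 2

2


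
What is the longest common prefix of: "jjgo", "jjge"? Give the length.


Words: jjgo, jjge
  Position 0: all 'j' => match
  Position 1: all 'j' => match
  Position 2: all 'g' => match
  Position 3: ('o', 'e') => mismatch, stop
LCP = "jjg" (length 3)

3


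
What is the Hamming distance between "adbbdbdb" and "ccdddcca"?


Comparing "adbbdbdb" and "ccdddcca" position by position:
  Position 0: 'a' vs 'c' => differ
  Position 1: 'd' vs 'c' => differ
  Position 2: 'b' vs 'd' => differ
  Position 3: 'b' vs 'd' => differ
  Position 4: 'd' vs 'd' => same
  Position 5: 'b' vs 'c' => differ
  Position 6: 'd' vs 'c' => differ
  Position 7: 'b' vs 'a' => differ
Total differences (Hamming distance): 7

7


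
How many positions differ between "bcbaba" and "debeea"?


Comparing "bcbaba" and "debeea" position by position:
  Position 0: 'b' vs 'd' => DIFFER
  Position 1: 'c' vs 'e' => DIFFER
  Position 2: 'b' vs 'b' => same
  Position 3: 'a' vs 'e' => DIFFER
  Position 4: 'b' vs 'e' => DIFFER
  Position 5: 'a' vs 'a' => same
Positions that differ: 4

4


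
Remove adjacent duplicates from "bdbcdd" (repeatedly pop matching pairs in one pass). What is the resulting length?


Input: bdbcdd
Stack-based adjacent duplicate removal:
  Read 'b': push. Stack: b
  Read 'd': push. Stack: bd
  Read 'b': push. Stack: bdb
  Read 'c': push. Stack: bdbc
  Read 'd': push. Stack: bdbcd
  Read 'd': matches stack top 'd' => pop. Stack: bdbc
Final stack: "bdbc" (length 4)

4


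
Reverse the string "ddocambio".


Input: ddocambio
Reading characters right to left:
  Position 8: 'o'
  Position 7: 'i'
  Position 6: 'b'
  Position 5: 'm'
  Position 4: 'a'
  Position 3: 'c'
  Position 2: 'o'
  Position 1: 'd'
  Position 0: 'd'
Reversed: oibmacodd

oibmacodd


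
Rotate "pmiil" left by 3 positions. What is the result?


Input: "pmiil", rotate left by 3
First 3 characters: "pmi"
Remaining characters: "il"
Concatenate remaining + first: "il" + "pmi" = "ilpmi"

ilpmi


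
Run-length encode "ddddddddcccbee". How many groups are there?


Input: ddddddddcccbee
Scanning for consecutive runs:
  Group 1: 'd' x 8 (positions 0-7)
  Group 2: 'c' x 3 (positions 8-10)
  Group 3: 'b' x 1 (positions 11-11)
  Group 4: 'e' x 2 (positions 12-13)
Total groups: 4

4


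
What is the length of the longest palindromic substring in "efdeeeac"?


Input: "efdeeeac"
Checking substrings for palindromes:
  [3:6] "eee" (len 3) => palindrome
  [3:5] "ee" (len 2) => palindrome
  [4:6] "ee" (len 2) => palindrome
Longest palindromic substring: "eee" with length 3

3


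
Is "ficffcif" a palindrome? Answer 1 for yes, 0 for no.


Input: ficffcif
Reversed: ficffcif
  Compare pos 0 ('f') with pos 7 ('f'): match
  Compare pos 1 ('i') with pos 6 ('i'): match
  Compare pos 2 ('c') with pos 5 ('c'): match
  Compare pos 3 ('f') with pos 4 ('f'): match
Result: palindrome

1


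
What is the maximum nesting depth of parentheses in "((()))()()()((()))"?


Input: "((()))()()()((()))"
Tracking depth:
  Position 0 '(': depth becomes 1
  Position 1 '(': depth becomes 2
  Position 2 '(': depth becomes 3
  Position 3 ')': depth becomes 2
  Position 4 ')': depth becomes 1
  Position 5 ')': depth becomes 0
  Position 6 '(': depth becomes 1
  Position 7 ')': depth becomes 0
  Position 8 '(': depth becomes 1
  Position 9 ')': depth becomes 0
  Position 10 '(': depth becomes 1
  Position 11 ')': depth becomes 0
  Position 12 '(': depth becomes 1
  Position 13 '(': depth becomes 2
  Position 14 '(': depth becomes 3
  Position 15 ')': depth becomes 2
  Position 16 ')': depth becomes 1
  Position 17 ')': depth becomes 0
Maximum depth reached: 3

3


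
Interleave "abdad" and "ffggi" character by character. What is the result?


Interleaving "abdad" and "ffggi":
  Position 0: 'a' from first, 'f' from second => "af"
  Position 1: 'b' from first, 'f' from second => "bf"
  Position 2: 'd' from first, 'g' from second => "dg"
  Position 3: 'a' from first, 'g' from second => "ag"
  Position 4: 'd' from first, 'i' from second => "di"
Result: afbfdgagdi

afbfdgagdi


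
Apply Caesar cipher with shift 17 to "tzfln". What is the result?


Caesar cipher: shift "tzfln" by 17
  't' (pos 19) + 17 = pos 10 = 'k'
  'z' (pos 25) + 17 = pos 16 = 'q'
  'f' (pos 5) + 17 = pos 22 = 'w'
  'l' (pos 11) + 17 = pos 2 = 'c'
  'n' (pos 13) + 17 = pos 4 = 'e'
Result: kqwce

kqwce


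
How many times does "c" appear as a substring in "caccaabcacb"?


Searching for "c" in "caccaabcacb"
Scanning each position:
  Position 0: "c" => MATCH
  Position 1: "a" => no
  Position 2: "c" => MATCH
  Position 3: "c" => MATCH
  Position 4: "a" => no
  Position 5: "a" => no
  Position 6: "b" => no
  Position 7: "c" => MATCH
  Position 8: "a" => no
  Position 9: "c" => MATCH
  Position 10: "b" => no
Total occurrences: 5

5


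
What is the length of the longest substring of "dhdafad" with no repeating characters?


Input: "dhdafad"
Sliding window (track last position of each char):
  Position 0 ('d'): window [0,0] length 1 -- new best
  Position 1 ('h'): window [0,1] length 2 -- new best
  Position 2 ('d'): repeat (last at 0), move window start to 1
  Position 2 ('d'): window [1,2] length 2
  Position 3 ('a'): window [1,3] length 3 -- new best
  Position 4 ('f'): window [1,4] length 4 -- new best
  Position 5 ('a'): repeat (last at 3), move window start to 4
  Position 5 ('a'): window [4,5] length 2
  Position 6 ('d'): window [4,6] length 3
Longest substring with no repeats: "hdaf" with length 4

4


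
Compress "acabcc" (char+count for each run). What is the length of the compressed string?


Input: acabcc
Runs:
  'a' x 1 => "a1"
  'c' x 1 => "c1"
  'a' x 1 => "a1"
  'b' x 1 => "b1"
  'c' x 2 => "c2"
Compressed: "a1c1a1b1c2"
Compressed length: 10

10


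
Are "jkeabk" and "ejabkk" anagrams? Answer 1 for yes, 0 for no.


Strings: "jkeabk", "ejabkk"
Sorted first:  abejkk
Sorted second: abejkk
Sorted forms match => anagrams

1


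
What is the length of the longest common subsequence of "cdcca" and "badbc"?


LCS of "cdcca" and "badbc"
DP table:
           b    a    d    b    c
      0    0    0    0    0    0
  c   0    0    0    0    0    1
  d   0    0    0    1    1    1
  c   0    0    0    1    1    2
  c   0    0    0    1    1    2
  a   0    0    1    1    1    2
LCS length = dp[5][5] = 2

2


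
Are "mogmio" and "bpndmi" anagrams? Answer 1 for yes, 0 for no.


Strings: "mogmio", "bpndmi"
Sorted first:  gimmoo
Sorted second: bdimnp
Differ at position 0: 'g' vs 'b' => not anagrams

0


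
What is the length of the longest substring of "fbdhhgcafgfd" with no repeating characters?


Input: "fbdhhgcafgfd"
Sliding window (track last position of each char):
  Position 0 ('f'): window [0,0] length 1 -- new best
  Position 1 ('b'): window [0,1] length 2 -- new best
  Position 2 ('d'): window [0,2] length 3 -- new best
  Position 3 ('h'): window [0,3] length 4 -- new best
  Position 4 ('h'): repeat (last at 3), move window start to 4
  Position 4 ('h'): window [4,4] length 1
  Position 5 ('g'): window [4,5] length 2
  Position 6 ('c'): window [4,6] length 3
  Position 7 ('a'): window [4,7] length 4
  Position 8 ('f'): window [4,8] length 5 -- new best
  Position 9 ('g'): repeat (last at 5), move window start to 6
  Position 9 ('g'): window [6,9] length 4
  Position 10 ('f'): repeat (last at 8), move window start to 9
  Position 10 ('f'): window [9,10] length 2
  Position 11 ('d'): window [9,11] length 3
Longest substring with no repeats: "hgcaf" with length 5

5


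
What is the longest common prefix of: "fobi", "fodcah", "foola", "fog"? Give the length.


Words: fobi, fodcah, foola, fog
  Position 0: all 'f' => match
  Position 1: all 'o' => match
  Position 2: ('b', 'd', 'o', 'g') => mismatch, stop
LCP = "fo" (length 2)

2


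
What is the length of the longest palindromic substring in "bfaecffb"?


Input: "bfaecffb"
Checking substrings for palindromes:
  [5:7] "ff" (len 2) => palindrome
Longest palindromic substring: "ff" with length 2

2


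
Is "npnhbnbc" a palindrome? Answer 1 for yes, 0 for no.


Input: npnhbnbc
Reversed: cbnbhnpn
  Compare pos 0 ('n') with pos 7 ('c'): MISMATCH
  Compare pos 1 ('p') with pos 6 ('b'): MISMATCH
  Compare pos 2 ('n') with pos 5 ('n'): match
  Compare pos 3 ('h') with pos 4 ('b'): MISMATCH
Result: not a palindrome

0


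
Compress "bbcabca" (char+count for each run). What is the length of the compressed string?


Input: bbcabca
Runs:
  'b' x 2 => "b2"
  'c' x 1 => "c1"
  'a' x 1 => "a1"
  'b' x 1 => "b1"
  'c' x 1 => "c1"
  'a' x 1 => "a1"
Compressed: "b2c1a1b1c1a1"
Compressed length: 12

12


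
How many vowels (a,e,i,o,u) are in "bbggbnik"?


Input: bbggbnik
Checking each character:
  'b' at position 0: consonant
  'b' at position 1: consonant
  'g' at position 2: consonant
  'g' at position 3: consonant
  'b' at position 4: consonant
  'n' at position 5: consonant
  'i' at position 6: vowel (running total: 1)
  'k' at position 7: consonant
Total vowels: 1

1


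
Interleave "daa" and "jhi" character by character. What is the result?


Interleaving "daa" and "jhi":
  Position 0: 'd' from first, 'j' from second => "dj"
  Position 1: 'a' from first, 'h' from second => "ah"
  Position 2: 'a' from first, 'i' from second => "ai"
Result: djahai

djahai


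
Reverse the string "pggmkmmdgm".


Input: pggmkmmdgm
Reading characters right to left:
  Position 9: 'm'
  Position 8: 'g'
  Position 7: 'd'
  Position 6: 'm'
  Position 5: 'm'
  Position 4: 'k'
  Position 3: 'm'
  Position 2: 'g'
  Position 1: 'g'
  Position 0: 'p'
Reversed: mgdmmkmggp

mgdmmkmggp


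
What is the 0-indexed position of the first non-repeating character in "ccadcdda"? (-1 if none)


Input: ccadcdda
Character frequencies:
  'a': 2
  'c': 3
  'd': 3
Scanning left to right for freq == 1:
  Position 0 ('c'): freq=3, skip
  Position 1 ('c'): freq=3, skip
  Position 2 ('a'): freq=2, skip
  Position 3 ('d'): freq=3, skip
  Position 4 ('c'): freq=3, skip
  Position 5 ('d'): freq=3, skip
  Position 6 ('d'): freq=3, skip
  Position 7 ('a'): freq=2, skip
  No unique character found => answer = -1

-1


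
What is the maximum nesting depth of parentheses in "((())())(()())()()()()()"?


Input: "((())())(()())()()()()()"
Tracking depth:
  Position 0 '(': depth becomes 1
  Position 1 '(': depth becomes 2
  Position 2 '(': depth becomes 3
  Position 3 ')': depth becomes 2
  Position 4 ')': depth becomes 1
  Position 5 '(': depth becomes 2
  Position 6 ')': depth becomes 1
  Position 7 ')': depth becomes 0
  Position 8 '(': depth becomes 1
  Position 9 '(': depth becomes 2
  Position 10 ')': depth becomes 1
  Position 11 '(': depth becomes 2
  Position 12 ')': depth becomes 1
  Position 13 ')': depth becomes 0
  Position 14 '(': depth becomes 1
  Position 15 ')': depth becomes 0
  Position 16 '(': depth becomes 1
  Position 17 ')': depth becomes 0
  Position 18 '(': depth becomes 1
  Position 19 ')': depth becomes 0
  Position 20 '(': depth becomes 1
  Position 21 ')': depth becomes 0
  Position 22 '(': depth becomes 1
  Position 23 ')': depth becomes 0
Maximum depth reached: 3

3


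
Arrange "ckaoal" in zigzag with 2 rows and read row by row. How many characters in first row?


Zigzag "ckaoal" into 2 rows:
Placing characters:
  'c' => row 0
  'k' => row 1
  'a' => row 0
  'o' => row 1
  'a' => row 0
  'l' => row 1
Rows:
  Row 0: "caa"
  Row 1: "kol"
First row length: 3

3


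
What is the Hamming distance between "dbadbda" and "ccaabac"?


Comparing "dbadbda" and "ccaabac" position by position:
  Position 0: 'd' vs 'c' => differ
  Position 1: 'b' vs 'c' => differ
  Position 2: 'a' vs 'a' => same
  Position 3: 'd' vs 'a' => differ
  Position 4: 'b' vs 'b' => same
  Position 5: 'd' vs 'a' => differ
  Position 6: 'a' vs 'c' => differ
Total differences (Hamming distance): 5

5


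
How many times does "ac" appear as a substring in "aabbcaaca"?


Searching for "ac" in "aabbcaaca"
Scanning each position:
  Position 0: "aa" => no
  Position 1: "ab" => no
  Position 2: "bb" => no
  Position 3: "bc" => no
  Position 4: "ca" => no
  Position 5: "aa" => no
  Position 6: "ac" => MATCH
  Position 7: "ca" => no
Total occurrences: 1

1


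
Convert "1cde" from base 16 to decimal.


Input: "1cde" in base 16
Positional expansion:
  Digit '1' (value 1) x 16^3 = 4096
  Digit 'c' (value 12) x 16^2 = 3072
  Digit 'd' (value 13) x 16^1 = 208
  Digit 'e' (value 14) x 16^0 = 14
Sum = 7390

7390


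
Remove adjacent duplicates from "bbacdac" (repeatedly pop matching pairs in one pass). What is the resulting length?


Input: bbacdac
Stack-based adjacent duplicate removal:
  Read 'b': push. Stack: b
  Read 'b': matches stack top 'b' => pop. Stack: (empty)
  Read 'a': push. Stack: a
  Read 'c': push. Stack: ac
  Read 'd': push. Stack: acd
  Read 'a': push. Stack: acda
  Read 'c': push. Stack: acdac
Final stack: "acdac" (length 5)

5


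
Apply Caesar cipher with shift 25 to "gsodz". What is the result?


Caesar cipher: shift "gsodz" by 25
  'g' (pos 6) + 25 = pos 5 = 'f'
  's' (pos 18) + 25 = pos 17 = 'r'
  'o' (pos 14) + 25 = pos 13 = 'n'
  'd' (pos 3) + 25 = pos 2 = 'c'
  'z' (pos 25) + 25 = pos 24 = 'y'
Result: frncy

frncy


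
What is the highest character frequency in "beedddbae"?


Input: beedddbae
Character counts:
  'a': 1
  'b': 2
  'd': 3
  'e': 3
Maximum frequency: 3

3


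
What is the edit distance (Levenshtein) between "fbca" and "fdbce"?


Computing edit distance: "fbca" -> "fdbce"
DP table:
           f    d    b    c    e
      0    1    2    3    4    5
  f   1    0    1    2    3    4
  b   2    1    1    1    2    3
  c   3    2    2    2    1    2
  a   4    3    3    3    2    2
Edit distance = dp[4][5] = 2

2


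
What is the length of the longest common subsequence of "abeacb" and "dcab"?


LCS of "abeacb" and "dcab"
DP table:
           d    c    a    b
      0    0    0    0    0
  a   0    0    0    1    1
  b   0    0    0    1    2
  e   0    0    0    1    2
  a   0    0    0    1    2
  c   0    0    1    1    2
  b   0    0    1    1    2
LCS length = dp[6][4] = 2

2


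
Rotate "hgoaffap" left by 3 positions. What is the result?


Input: "hgoaffap", rotate left by 3
First 3 characters: "hgo"
Remaining characters: "affap"
Concatenate remaining + first: "affap" + "hgo" = "affaphgo"

affaphgo


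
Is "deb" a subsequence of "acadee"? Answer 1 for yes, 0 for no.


Check if "deb" is a subsequence of "acadee"
Greedy scan:
  Position 0 ('a'): no match needed
  Position 1 ('c'): no match needed
  Position 2 ('a'): no match needed
  Position 3 ('d'): matches sub[0] = 'd'
  Position 4 ('e'): matches sub[1] = 'e'
  Position 5 ('e'): no match needed
Only matched 2/3 characters => not a subsequence

0


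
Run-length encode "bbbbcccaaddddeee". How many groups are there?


Input: bbbbcccaaddddeee
Scanning for consecutive runs:
  Group 1: 'b' x 4 (positions 0-3)
  Group 2: 'c' x 3 (positions 4-6)
  Group 3: 'a' x 2 (positions 7-8)
  Group 4: 'd' x 4 (positions 9-12)
  Group 5: 'e' x 3 (positions 13-15)
Total groups: 5

5


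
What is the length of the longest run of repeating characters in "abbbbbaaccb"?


Input: "abbbbbaaccb"
Scanning for longest run:
  Position 1 ('b'): new char, reset run to 1
  Position 2 ('b'): continues run of 'b', length=2
  Position 3 ('b'): continues run of 'b', length=3
  Position 4 ('b'): continues run of 'b', length=4
  Position 5 ('b'): continues run of 'b', length=5
  Position 6 ('a'): new char, reset run to 1
  Position 7 ('a'): continues run of 'a', length=2
  Position 8 ('c'): new char, reset run to 1
  Position 9 ('c'): continues run of 'c', length=2
  Position 10 ('b'): new char, reset run to 1
Longest run: 'b' with length 5

5


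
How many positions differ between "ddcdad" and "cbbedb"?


Comparing "ddcdad" and "cbbedb" position by position:
  Position 0: 'd' vs 'c' => DIFFER
  Position 1: 'd' vs 'b' => DIFFER
  Position 2: 'c' vs 'b' => DIFFER
  Position 3: 'd' vs 'e' => DIFFER
  Position 4: 'a' vs 'd' => DIFFER
  Position 5: 'd' vs 'b' => DIFFER
Positions that differ: 6

6


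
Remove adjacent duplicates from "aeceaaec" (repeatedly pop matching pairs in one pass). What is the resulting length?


Input: aeceaaec
Stack-based adjacent duplicate removal:
  Read 'a': push. Stack: a
  Read 'e': push. Stack: ae
  Read 'c': push. Stack: aec
  Read 'e': push. Stack: aece
  Read 'a': push. Stack: aecea
  Read 'a': matches stack top 'a' => pop. Stack: aece
  Read 'e': matches stack top 'e' => pop. Stack: aec
  Read 'c': matches stack top 'c' => pop. Stack: ae
Final stack: "ae" (length 2)

2


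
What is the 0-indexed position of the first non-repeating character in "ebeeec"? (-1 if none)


Input: ebeeec
Character frequencies:
  'b': 1
  'c': 1
  'e': 4
Scanning left to right for freq == 1:
  Position 0 ('e'): freq=4, skip
  Position 1 ('b'): unique! => answer = 1

1


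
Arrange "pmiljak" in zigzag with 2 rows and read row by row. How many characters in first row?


Zigzag "pmiljak" into 2 rows:
Placing characters:
  'p' => row 0
  'm' => row 1
  'i' => row 0
  'l' => row 1
  'j' => row 0
  'a' => row 1
  'k' => row 0
Rows:
  Row 0: "pijk"
  Row 1: "mla"
First row length: 4

4


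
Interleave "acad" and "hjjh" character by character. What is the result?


Interleaving "acad" and "hjjh":
  Position 0: 'a' from first, 'h' from second => "ah"
  Position 1: 'c' from first, 'j' from second => "cj"
  Position 2: 'a' from first, 'j' from second => "aj"
  Position 3: 'd' from first, 'h' from second => "dh"
Result: ahcjajdh

ahcjajdh


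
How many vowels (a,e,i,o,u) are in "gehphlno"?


Input: gehphlno
Checking each character:
  'g' at position 0: consonant
  'e' at position 1: vowel (running total: 1)
  'h' at position 2: consonant
  'p' at position 3: consonant
  'h' at position 4: consonant
  'l' at position 5: consonant
  'n' at position 6: consonant
  'o' at position 7: vowel (running total: 2)
Total vowels: 2

2


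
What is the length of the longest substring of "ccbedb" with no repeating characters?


Input: "ccbedb"
Sliding window (track last position of each char):
  Position 0 ('c'): window [0,0] length 1 -- new best
  Position 1 ('c'): repeat (last at 0), move window start to 1
  Position 1 ('c'): window [1,1] length 1
  Position 2 ('b'): window [1,2] length 2 -- new best
  Position 3 ('e'): window [1,3] length 3 -- new best
  Position 4 ('d'): window [1,4] length 4 -- new best
  Position 5 ('b'): repeat (last at 2), move window start to 3
  Position 5 ('b'): window [3,5] length 3
Longest substring with no repeats: "cbed" with length 4

4


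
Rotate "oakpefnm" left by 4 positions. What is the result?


Input: "oakpefnm", rotate left by 4
First 4 characters: "oakp"
Remaining characters: "efnm"
Concatenate remaining + first: "efnm" + "oakp" = "efnmoakp"

efnmoakp


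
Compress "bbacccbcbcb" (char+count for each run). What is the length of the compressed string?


Input: bbacccbcbcb
Runs:
  'b' x 2 => "b2"
  'a' x 1 => "a1"
  'c' x 3 => "c3"
  'b' x 1 => "b1"
  'c' x 1 => "c1"
  'b' x 1 => "b1"
  'c' x 1 => "c1"
  'b' x 1 => "b1"
Compressed: "b2a1c3b1c1b1c1b1"
Compressed length: 16

16


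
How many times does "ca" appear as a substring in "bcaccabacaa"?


Searching for "ca" in "bcaccabacaa"
Scanning each position:
  Position 0: "bc" => no
  Position 1: "ca" => MATCH
  Position 2: "ac" => no
  Position 3: "cc" => no
  Position 4: "ca" => MATCH
  Position 5: "ab" => no
  Position 6: "ba" => no
  Position 7: "ac" => no
  Position 8: "ca" => MATCH
  Position 9: "aa" => no
Total occurrences: 3

3


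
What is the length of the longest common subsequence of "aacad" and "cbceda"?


LCS of "aacad" and "cbceda"
DP table:
           c    b    c    e    d    a
      0    0    0    0    0    0    0
  a   0    0    0    0    0    0    1
  a   0    0    0    0    0    0    1
  c   0    1    1    1    1    1    1
  a   0    1    1    1    1    1    2
  d   0    1    1    1    1    2    2
LCS length = dp[5][6] = 2

2


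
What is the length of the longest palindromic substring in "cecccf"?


Input: "cecccf"
Checking substrings for palindromes:
  [0:3] "cec" (len 3) => palindrome
  [2:5] "ccc" (len 3) => palindrome
  [2:4] "cc" (len 2) => palindrome
  [3:5] "cc" (len 2) => palindrome
Longest palindromic substring: "cec" with length 3

3


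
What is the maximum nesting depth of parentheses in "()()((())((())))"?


Input: "()()((())((())))"
Tracking depth:
  Position 0 '(': depth becomes 1
  Position 1 ')': depth becomes 0
  Position 2 '(': depth becomes 1
  Position 3 ')': depth becomes 0
  Position 4 '(': depth becomes 1
  Position 5 '(': depth becomes 2
  Position 6 '(': depth becomes 3
  Position 7 ')': depth becomes 2
  Position 8 ')': depth becomes 1
  Position 9 '(': depth becomes 2
  Position 10 '(': depth becomes 3
  Position 11 '(': depth becomes 4
  Position 12 ')': depth becomes 3
  Position 13 ')': depth becomes 2
  Position 14 ')': depth becomes 1
  Position 15 ')': depth becomes 0
Maximum depth reached: 4

4


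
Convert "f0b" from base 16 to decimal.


Input: "f0b" in base 16
Positional expansion:
  Digit 'f' (value 15) x 16^2 = 3840
  Digit '0' (value 0) x 16^1 = 0
  Digit 'b' (value 11) x 16^0 = 11
Sum = 3851

3851


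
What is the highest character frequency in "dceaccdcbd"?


Input: dceaccdcbd
Character counts:
  'a': 1
  'b': 1
  'c': 4
  'd': 3
  'e': 1
Maximum frequency: 4

4


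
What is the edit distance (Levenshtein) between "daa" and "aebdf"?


Computing edit distance: "daa" -> "aebdf"
DP table:
           a    e    b    d    f
      0    1    2    3    4    5
  d   1    1    2    3    3    4
  a   2    1    2    3    4    4
  a   3    2    2    3    4    5
Edit distance = dp[3][5] = 5

5


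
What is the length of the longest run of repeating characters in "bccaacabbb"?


Input: "bccaacabbb"
Scanning for longest run:
  Position 1 ('c'): new char, reset run to 1
  Position 2 ('c'): continues run of 'c', length=2
  Position 3 ('a'): new char, reset run to 1
  Position 4 ('a'): continues run of 'a', length=2
  Position 5 ('c'): new char, reset run to 1
  Position 6 ('a'): new char, reset run to 1
  Position 7 ('b'): new char, reset run to 1
  Position 8 ('b'): continues run of 'b', length=2
  Position 9 ('b'): continues run of 'b', length=3
Longest run: 'b' with length 3

3


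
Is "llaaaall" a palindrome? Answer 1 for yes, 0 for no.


Input: llaaaall
Reversed: llaaaall
  Compare pos 0 ('l') with pos 7 ('l'): match
  Compare pos 1 ('l') with pos 6 ('l'): match
  Compare pos 2 ('a') with pos 5 ('a'): match
  Compare pos 3 ('a') with pos 4 ('a'): match
Result: palindrome

1


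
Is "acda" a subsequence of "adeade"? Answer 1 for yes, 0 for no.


Check if "acda" is a subsequence of "adeade"
Greedy scan:
  Position 0 ('a'): matches sub[0] = 'a'
  Position 1 ('d'): no match needed
  Position 2 ('e'): no match needed
  Position 3 ('a'): no match needed
  Position 4 ('d'): no match needed
  Position 5 ('e'): no match needed
Only matched 1/4 characters => not a subsequence

0


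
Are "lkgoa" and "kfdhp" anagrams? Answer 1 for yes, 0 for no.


Strings: "lkgoa", "kfdhp"
Sorted first:  agklo
Sorted second: dfhkp
Differ at position 0: 'a' vs 'd' => not anagrams

0


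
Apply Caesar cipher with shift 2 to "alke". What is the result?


Caesar cipher: shift "alke" by 2
  'a' (pos 0) + 2 = pos 2 = 'c'
  'l' (pos 11) + 2 = pos 13 = 'n'
  'k' (pos 10) + 2 = pos 12 = 'm'
  'e' (pos 4) + 2 = pos 6 = 'g'
Result: cnmg

cnmg


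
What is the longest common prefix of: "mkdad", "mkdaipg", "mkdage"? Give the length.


Words: mkdad, mkdaipg, mkdage
  Position 0: all 'm' => match
  Position 1: all 'k' => match
  Position 2: all 'd' => match
  Position 3: all 'a' => match
  Position 4: ('d', 'i', 'g') => mismatch, stop
LCP = "mkda" (length 4)

4


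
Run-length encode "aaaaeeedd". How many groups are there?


Input: aaaaeeedd
Scanning for consecutive runs:
  Group 1: 'a' x 4 (positions 0-3)
  Group 2: 'e' x 3 (positions 4-6)
  Group 3: 'd' x 2 (positions 7-8)
Total groups: 3

3


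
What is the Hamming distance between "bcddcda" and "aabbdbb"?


Comparing "bcddcda" and "aabbdbb" position by position:
  Position 0: 'b' vs 'a' => differ
  Position 1: 'c' vs 'a' => differ
  Position 2: 'd' vs 'b' => differ
  Position 3: 'd' vs 'b' => differ
  Position 4: 'c' vs 'd' => differ
  Position 5: 'd' vs 'b' => differ
  Position 6: 'a' vs 'b' => differ
Total differences (Hamming distance): 7

7


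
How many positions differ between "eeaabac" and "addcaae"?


Comparing "eeaabac" and "addcaae" position by position:
  Position 0: 'e' vs 'a' => DIFFER
  Position 1: 'e' vs 'd' => DIFFER
  Position 2: 'a' vs 'd' => DIFFER
  Position 3: 'a' vs 'c' => DIFFER
  Position 4: 'b' vs 'a' => DIFFER
  Position 5: 'a' vs 'a' => same
  Position 6: 'c' vs 'e' => DIFFER
Positions that differ: 6

6


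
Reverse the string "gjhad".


Input: gjhad
Reading characters right to left:
  Position 4: 'd'
  Position 3: 'a'
  Position 2: 'h'
  Position 1: 'j'
  Position 0: 'g'
Reversed: dahjg

dahjg


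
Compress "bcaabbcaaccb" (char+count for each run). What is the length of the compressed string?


Input: bcaabbcaaccb
Runs:
  'b' x 1 => "b1"
  'c' x 1 => "c1"
  'a' x 2 => "a2"
  'b' x 2 => "b2"
  'c' x 1 => "c1"
  'a' x 2 => "a2"
  'c' x 2 => "c2"
  'b' x 1 => "b1"
Compressed: "b1c1a2b2c1a2c2b1"
Compressed length: 16

16


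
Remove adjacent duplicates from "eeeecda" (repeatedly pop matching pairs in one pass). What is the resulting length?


Input: eeeecda
Stack-based adjacent duplicate removal:
  Read 'e': push. Stack: e
  Read 'e': matches stack top 'e' => pop. Stack: (empty)
  Read 'e': push. Stack: e
  Read 'e': matches stack top 'e' => pop. Stack: (empty)
  Read 'c': push. Stack: c
  Read 'd': push. Stack: cd
  Read 'a': push. Stack: cda
Final stack: "cda" (length 3)

3


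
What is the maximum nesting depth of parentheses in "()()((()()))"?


Input: "()()((()()))"
Tracking depth:
  Position 0 '(': depth becomes 1
  Position 1 ')': depth becomes 0
  Position 2 '(': depth becomes 1
  Position 3 ')': depth becomes 0
  Position 4 '(': depth becomes 1
  Position 5 '(': depth becomes 2
  Position 6 '(': depth becomes 3
  Position 7 ')': depth becomes 2
  Position 8 '(': depth becomes 3
  Position 9 ')': depth becomes 2
  Position 10 ')': depth becomes 1
  Position 11 ')': depth becomes 0
Maximum depth reached: 3

3


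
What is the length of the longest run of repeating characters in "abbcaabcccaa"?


Input: "abbcaabcccaa"
Scanning for longest run:
  Position 1 ('b'): new char, reset run to 1
  Position 2 ('b'): continues run of 'b', length=2
  Position 3 ('c'): new char, reset run to 1
  Position 4 ('a'): new char, reset run to 1
  Position 5 ('a'): continues run of 'a', length=2
  Position 6 ('b'): new char, reset run to 1
  Position 7 ('c'): new char, reset run to 1
  Position 8 ('c'): continues run of 'c', length=2
  Position 9 ('c'): continues run of 'c', length=3
  Position 10 ('a'): new char, reset run to 1
  Position 11 ('a'): continues run of 'a', length=2
Longest run: 'c' with length 3

3


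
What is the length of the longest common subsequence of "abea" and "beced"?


LCS of "abea" and "beced"
DP table:
           b    e    c    e    d
      0    0    0    0    0    0
  a   0    0    0    0    0    0
  b   0    1    1    1    1    1
  e   0    1    2    2    2    2
  a   0    1    2    2    2    2
LCS length = dp[4][5] = 2

2


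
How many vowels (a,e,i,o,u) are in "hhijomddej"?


Input: hhijomddej
Checking each character:
  'h' at position 0: consonant
  'h' at position 1: consonant
  'i' at position 2: vowel (running total: 1)
  'j' at position 3: consonant
  'o' at position 4: vowel (running total: 2)
  'm' at position 5: consonant
  'd' at position 6: consonant
  'd' at position 7: consonant
  'e' at position 8: vowel (running total: 3)
  'j' at position 9: consonant
Total vowels: 3

3


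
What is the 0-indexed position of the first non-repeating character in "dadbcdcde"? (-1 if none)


Input: dadbcdcde
Character frequencies:
  'a': 1
  'b': 1
  'c': 2
  'd': 4
  'e': 1
Scanning left to right for freq == 1:
  Position 0 ('d'): freq=4, skip
  Position 1 ('a'): unique! => answer = 1

1


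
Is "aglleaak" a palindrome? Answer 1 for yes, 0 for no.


Input: aglleaak
Reversed: kaaellga
  Compare pos 0 ('a') with pos 7 ('k'): MISMATCH
  Compare pos 1 ('g') with pos 6 ('a'): MISMATCH
  Compare pos 2 ('l') with pos 5 ('a'): MISMATCH
  Compare pos 3 ('l') with pos 4 ('e'): MISMATCH
Result: not a palindrome

0


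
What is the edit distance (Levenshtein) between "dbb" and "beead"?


Computing edit distance: "dbb" -> "beead"
DP table:
           b    e    e    a    d
      0    1    2    3    4    5
  d   1    1    2    3    4    4
  b   2    1    2    3    4    5
  b   3    2    2    3    4    5
Edit distance = dp[3][5] = 5

5


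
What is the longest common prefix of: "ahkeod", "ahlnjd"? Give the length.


Words: ahkeod, ahlnjd
  Position 0: all 'a' => match
  Position 1: all 'h' => match
  Position 2: ('k', 'l') => mismatch, stop
LCP = "ah" (length 2)

2


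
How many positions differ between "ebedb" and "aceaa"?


Comparing "ebedb" and "aceaa" position by position:
  Position 0: 'e' vs 'a' => DIFFER
  Position 1: 'b' vs 'c' => DIFFER
  Position 2: 'e' vs 'e' => same
  Position 3: 'd' vs 'a' => DIFFER
  Position 4: 'b' vs 'a' => DIFFER
Positions that differ: 4

4


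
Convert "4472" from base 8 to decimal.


Input: "4472" in base 8
Positional expansion:
  Digit '4' (value 4) x 8^3 = 2048
  Digit '4' (value 4) x 8^2 = 256
  Digit '7' (value 7) x 8^1 = 56
  Digit '2' (value 2) x 8^0 = 2
Sum = 2362

2362


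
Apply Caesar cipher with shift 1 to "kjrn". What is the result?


Caesar cipher: shift "kjrn" by 1
  'k' (pos 10) + 1 = pos 11 = 'l'
  'j' (pos 9) + 1 = pos 10 = 'k'
  'r' (pos 17) + 1 = pos 18 = 's'
  'n' (pos 13) + 1 = pos 14 = 'o'
Result: lkso

lkso


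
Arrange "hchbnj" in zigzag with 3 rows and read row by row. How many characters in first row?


Zigzag "hchbnj" into 3 rows:
Placing characters:
  'h' => row 0
  'c' => row 1
  'h' => row 2
  'b' => row 1
  'n' => row 0
  'j' => row 1
Rows:
  Row 0: "hn"
  Row 1: "cbj"
  Row 2: "h"
First row length: 2

2


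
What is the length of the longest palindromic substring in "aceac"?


Input: "aceac"
Checking substrings for palindromes:
  No multi-char palindromic substrings found
Longest palindromic substring: "a" with length 1

1


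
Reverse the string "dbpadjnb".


Input: dbpadjnb
Reading characters right to left:
  Position 7: 'b'
  Position 6: 'n'
  Position 5: 'j'
  Position 4: 'd'
  Position 3: 'a'
  Position 2: 'p'
  Position 1: 'b'
  Position 0: 'd'
Reversed: bnjdapbd

bnjdapbd


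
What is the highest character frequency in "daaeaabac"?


Input: daaeaabac
Character counts:
  'a': 5
  'b': 1
  'c': 1
  'd': 1
  'e': 1
Maximum frequency: 5

5


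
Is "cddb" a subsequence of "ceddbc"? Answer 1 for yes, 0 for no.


Check if "cddb" is a subsequence of "ceddbc"
Greedy scan:
  Position 0 ('c'): matches sub[0] = 'c'
  Position 1 ('e'): no match needed
  Position 2 ('d'): matches sub[1] = 'd'
  Position 3 ('d'): matches sub[2] = 'd'
  Position 4 ('b'): matches sub[3] = 'b'
  Position 5 ('c'): no match needed
All 4 characters matched => is a subsequence

1


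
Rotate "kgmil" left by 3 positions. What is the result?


Input: "kgmil", rotate left by 3
First 3 characters: "kgm"
Remaining characters: "il"
Concatenate remaining + first: "il" + "kgm" = "ilkgm"

ilkgm


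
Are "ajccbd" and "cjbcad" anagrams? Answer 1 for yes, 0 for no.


Strings: "ajccbd", "cjbcad"
Sorted first:  abccdj
Sorted second: abccdj
Sorted forms match => anagrams

1


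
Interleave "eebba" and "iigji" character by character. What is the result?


Interleaving "eebba" and "iigji":
  Position 0: 'e' from first, 'i' from second => "ei"
  Position 1: 'e' from first, 'i' from second => "ei"
  Position 2: 'b' from first, 'g' from second => "bg"
  Position 3: 'b' from first, 'j' from second => "bj"
  Position 4: 'a' from first, 'i' from second => "ai"
Result: eieibgbjai

eieibgbjai


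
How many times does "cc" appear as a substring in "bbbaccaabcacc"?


Searching for "cc" in "bbbaccaabcacc"
Scanning each position:
  Position 0: "bb" => no
  Position 1: "bb" => no
  Position 2: "ba" => no
  Position 3: "ac" => no
  Position 4: "cc" => MATCH
  Position 5: "ca" => no
  Position 6: "aa" => no
  Position 7: "ab" => no
  Position 8: "bc" => no
  Position 9: "ca" => no
  Position 10: "ac" => no
  Position 11: "cc" => MATCH
Total occurrences: 2

2


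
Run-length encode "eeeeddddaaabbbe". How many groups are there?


Input: eeeeddddaaabbbe
Scanning for consecutive runs:
  Group 1: 'e' x 4 (positions 0-3)
  Group 2: 'd' x 4 (positions 4-7)
  Group 3: 'a' x 3 (positions 8-10)
  Group 4: 'b' x 3 (positions 11-13)
  Group 5: 'e' x 1 (positions 14-14)
Total groups: 5

5


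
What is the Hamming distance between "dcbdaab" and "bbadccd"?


Comparing "dcbdaab" and "bbadccd" position by position:
  Position 0: 'd' vs 'b' => differ
  Position 1: 'c' vs 'b' => differ
  Position 2: 'b' vs 'a' => differ
  Position 3: 'd' vs 'd' => same
  Position 4: 'a' vs 'c' => differ
  Position 5: 'a' vs 'c' => differ
  Position 6: 'b' vs 'd' => differ
Total differences (Hamming distance): 6

6


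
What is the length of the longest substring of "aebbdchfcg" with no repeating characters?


Input: "aebbdchfcg"
Sliding window (track last position of each char):
  Position 0 ('a'): window [0,0] length 1 -- new best
  Position 1 ('e'): window [0,1] length 2 -- new best
  Position 2 ('b'): window [0,2] length 3 -- new best
  Position 3 ('b'): repeat (last at 2), move window start to 3
  Position 3 ('b'): window [3,3] length 1
  Position 4 ('d'): window [3,4] length 2
  Position 5 ('c'): window [3,5] length 3
  Position 6 ('h'): window [3,6] length 4 -- new best
  Position 7 ('f'): window [3,7] length 5 -- new best
  Position 8 ('c'): repeat (last at 5), move window start to 6
  Position 8 ('c'): window [6,8] length 3
  Position 9 ('g'): window [6,9] length 4
Longest substring with no repeats: "bdchf" with length 5

5


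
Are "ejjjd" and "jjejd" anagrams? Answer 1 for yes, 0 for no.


Strings: "ejjjd", "jjejd"
Sorted first:  dejjj
Sorted second: dejjj
Sorted forms match => anagrams

1


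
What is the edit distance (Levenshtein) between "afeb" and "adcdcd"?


Computing edit distance: "afeb" -> "adcdcd"
DP table:
           a    d    c    d    c    d
      0    1    2    3    4    5    6
  a   1    0    1    2    3    4    5
  f   2    1    1    2    3    4    5
  e   3    2    2    2    3    4    5
  b   4    3    3    3    3    4    5
Edit distance = dp[4][6] = 5

5


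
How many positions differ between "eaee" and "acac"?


Comparing "eaee" and "acac" position by position:
  Position 0: 'e' vs 'a' => DIFFER
  Position 1: 'a' vs 'c' => DIFFER
  Position 2: 'e' vs 'a' => DIFFER
  Position 3: 'e' vs 'c' => DIFFER
Positions that differ: 4

4


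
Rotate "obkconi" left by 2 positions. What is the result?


Input: "obkconi", rotate left by 2
First 2 characters: "ob"
Remaining characters: "kconi"
Concatenate remaining + first: "kconi" + "ob" = "kconiob"

kconiob


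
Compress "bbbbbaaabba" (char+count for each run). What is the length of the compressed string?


Input: bbbbbaaabba
Runs:
  'b' x 5 => "b5"
  'a' x 3 => "a3"
  'b' x 2 => "b2"
  'a' x 1 => "a1"
Compressed: "b5a3b2a1"
Compressed length: 8

8
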